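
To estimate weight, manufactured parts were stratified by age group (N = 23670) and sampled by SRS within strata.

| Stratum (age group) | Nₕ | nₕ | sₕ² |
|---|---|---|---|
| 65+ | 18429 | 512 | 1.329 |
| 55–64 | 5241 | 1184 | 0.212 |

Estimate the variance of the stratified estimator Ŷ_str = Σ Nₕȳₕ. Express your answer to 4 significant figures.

Var(Ŷ_str) = Σₕ Nₕ²(1 − fₕ)sₕ²/nₕ.
65+: 18429²·(1 − 512/18429)·1.329/512 = 857081.43.
55–64: 5241²·(1 − 1184/5241)·0.212/1184 = 3807.1793.
Sum = 860888.61.

860900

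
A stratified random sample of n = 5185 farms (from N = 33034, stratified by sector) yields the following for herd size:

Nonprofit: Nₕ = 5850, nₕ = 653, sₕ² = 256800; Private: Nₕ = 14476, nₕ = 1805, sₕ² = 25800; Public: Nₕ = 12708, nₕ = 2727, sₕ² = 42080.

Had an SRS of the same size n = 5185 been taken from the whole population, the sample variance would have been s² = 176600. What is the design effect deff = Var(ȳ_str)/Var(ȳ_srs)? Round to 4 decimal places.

0.5277

Var(ȳ_str) = Σ Wₕ²(1−fₕ)sₕ²/nₕ with Wₕ = Nₕ/33034:
  Nonprofit: (5850/33034)²·(1−653/5850)·256800/653 = 10.956405
  Private: (14476/33034)²·(1−1805/14476)·25800/1805 = 2.4025898
  Public: (12708/33034)²·(1−2727/12708)·42080/2727 = 1.7935749
  → Var(ȳ_str) = 15.15257.
Var(ȳ_srs) = (1 − 5185/33034)·176600/5185 = 28.713781.
deff = 15.15257 / 28.713781 = 0.5277.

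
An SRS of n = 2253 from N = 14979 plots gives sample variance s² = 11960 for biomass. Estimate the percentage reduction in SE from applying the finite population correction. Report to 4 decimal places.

7.8268

f = n/N = 2253/14979 = 0.15041057.
SE_no-fpc = √(s²/n) = 2.3040134; SE_fpc = √((1−f)s²/n) = 2.1236823.
Ratio = √(1−f) = 0.92173175. Reduction = 100·(1 − 0.92173175) = 7.8268%.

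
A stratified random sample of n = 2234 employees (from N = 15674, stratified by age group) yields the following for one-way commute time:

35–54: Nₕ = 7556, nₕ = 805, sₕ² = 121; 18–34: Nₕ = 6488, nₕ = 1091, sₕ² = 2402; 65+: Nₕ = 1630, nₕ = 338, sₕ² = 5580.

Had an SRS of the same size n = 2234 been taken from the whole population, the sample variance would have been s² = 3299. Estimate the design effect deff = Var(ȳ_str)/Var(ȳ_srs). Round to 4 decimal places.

0.3842

Var(ȳ_str) = Σ Wₕ²(1−fₕ)sₕ²/nₕ with Wₕ = Nₕ/15674:
  35–54: (7556/15674)²·(1−805/7556)·121/805 = 0.031209719
  18–34: (6488/15674)²·(1−1091/6488)·2402/1091 = 0.3137992
  65+: (1630/15674)²·(1−338/1630)·5580/338 = 0.14151678
  → Var(ȳ_str) = 0.4865257.
Var(ȳ_srs) = (1 − 2234/15674)·3299/2234 = 1.2662474.
deff = 0.4865257 / 1.2662474 = 0.3842.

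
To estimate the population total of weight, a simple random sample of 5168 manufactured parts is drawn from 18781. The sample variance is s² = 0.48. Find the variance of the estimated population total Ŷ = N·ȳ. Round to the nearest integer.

23746

Var(Ŷ) = N²·Var(ȳ) = N²·(1 − n/N)·s²/n.
f = 5168/18781 = 0.27517172; Var(ȳ) = 0.72482828·0.48/5168 = 6.7321512 × 10^-5.
Var(Ŷ) = 18781² · (6.7321512 × 10^-5) = 23746.045.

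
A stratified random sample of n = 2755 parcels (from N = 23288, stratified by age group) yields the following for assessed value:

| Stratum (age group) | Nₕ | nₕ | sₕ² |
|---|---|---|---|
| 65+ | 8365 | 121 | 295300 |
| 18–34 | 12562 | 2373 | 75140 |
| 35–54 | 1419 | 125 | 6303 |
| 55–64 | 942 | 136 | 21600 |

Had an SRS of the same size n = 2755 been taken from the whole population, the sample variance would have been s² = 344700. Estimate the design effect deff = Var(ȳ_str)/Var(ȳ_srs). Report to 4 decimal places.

Var(ȳ_str) = Σ Wₕ²(1−fₕ)sₕ²/nₕ with Wₕ = Nₕ/23288:
  65+: (8365/23288)²·(1−121/8365)·295300/121 = 310.32561
  18–34: (12562/23288)²·(1−2373/12562)·75140/2373 = 7.4730763
  35–54: (1419/23288)²·(1−125/1419)·6303/125 = 0.17072204
  55–64: (942/23288)²·(1−136/942)·21600/136 = 0.22234963
  → Var(ȳ_str) = 318.19176.
Var(ȳ_srs) = (1 − 2755/23288)·344700/2755 = 110.31635.
deff = 318.19176 / 110.31635 = 2.8844.

2.8844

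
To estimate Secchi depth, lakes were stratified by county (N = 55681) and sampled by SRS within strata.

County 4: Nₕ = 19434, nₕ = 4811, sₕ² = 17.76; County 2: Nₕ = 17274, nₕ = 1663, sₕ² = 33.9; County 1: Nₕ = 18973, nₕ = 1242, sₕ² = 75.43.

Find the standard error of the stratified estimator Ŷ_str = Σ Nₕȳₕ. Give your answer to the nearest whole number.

5194

Var(Ŷ_str) = Σₕ Nₕ²(1 − fₕ)sₕ²/nₕ.
County 4: 19434²·(1 − 4811/19434)·17.76/4811 = 1.0490744 × 10^6.
County 2: 17274²·(1 − 1663/17274)·33.9/1663 = 5.4970677 × 10^6.
County 1: 18973²·(1 − 1242/18973)·75.43/1242 = 2.04311 × 10^7.
Sum = 2.6977242 × 10^7.
SE = √(2.6977242 × 10^7) = 5194.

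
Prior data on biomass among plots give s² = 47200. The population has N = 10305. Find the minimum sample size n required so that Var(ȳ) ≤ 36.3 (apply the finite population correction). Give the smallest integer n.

1155

Without fpc, n₀ = s²/D = 47200/36.3 = 1300.2755.
With fpc, (1 − n/N)·s²/n ≤ D requires n ≥ n₀/(1 + n₀/N) = 1300.2755/(1 + 1300.2755/10305) = 1154.5903.
Rounding up, n = 1155.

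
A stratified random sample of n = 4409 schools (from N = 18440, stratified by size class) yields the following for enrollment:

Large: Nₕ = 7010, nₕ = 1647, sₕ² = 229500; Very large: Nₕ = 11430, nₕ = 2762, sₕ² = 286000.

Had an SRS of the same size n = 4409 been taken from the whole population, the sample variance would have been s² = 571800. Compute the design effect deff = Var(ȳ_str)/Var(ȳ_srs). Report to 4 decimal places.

Var(ȳ_str) = Σ Wₕ²(1−fₕ)sₕ²/nₕ with Wₕ = Nₕ/18440:
  Large: (7010/18440)²·(1−1647/7010)·229500/1647 = 15.406113
  Very large: (11430/18440)²·(1−2762/11430)·286000/2762 = 30.170719
  → Var(ȳ_str) = 45.576832.
Var(ȳ_srs) = (1 − 4409/18440)·571800/4409 = 98.680595.
deff = 45.576832 / 98.680595 = 0.4619.

0.4619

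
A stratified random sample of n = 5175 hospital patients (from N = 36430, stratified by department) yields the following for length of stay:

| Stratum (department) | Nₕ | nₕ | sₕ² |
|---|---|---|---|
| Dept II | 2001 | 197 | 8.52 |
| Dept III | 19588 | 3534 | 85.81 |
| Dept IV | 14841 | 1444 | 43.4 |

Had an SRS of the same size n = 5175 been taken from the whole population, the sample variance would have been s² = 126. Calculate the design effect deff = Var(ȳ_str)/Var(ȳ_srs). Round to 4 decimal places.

Var(ȳ_str) = Σ Wₕ²(1−fₕ)sₕ²/nₕ with Wₕ = Nₕ/36430:
  Dept II: (2001/36430)²·(1−197/2001)·8.52/197 = 1.1763557 × 10^-4
  Dept III: (19588/36430)²·(1−3534/19588)·85.81/3534 = 0.0057534238
  Dept IV: (14841/36430)²·(1−1444/14841)·43.4/1444 = 0.0045027197
  → Var(ȳ_str) = 0.010373779.
Var(ȳ_srs) = (1 − 5175/36430)·126/5175 = 0.020889138.
deff = 0.010373779 / 0.020889138 = 0.4966.

0.4966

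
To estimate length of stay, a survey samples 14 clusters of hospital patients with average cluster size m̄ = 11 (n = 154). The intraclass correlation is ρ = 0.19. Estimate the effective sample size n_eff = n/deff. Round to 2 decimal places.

deff = 1 + (11 − 1)·0.19 = 1 + 1.9 = 2.9.
n_eff = 154 / 2.9 = 53.10.

53.10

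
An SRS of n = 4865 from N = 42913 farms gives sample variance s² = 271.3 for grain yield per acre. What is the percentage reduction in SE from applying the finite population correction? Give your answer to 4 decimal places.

5.8389

f = n/N = 4865/42913 = 0.11336891.
SE_no-fpc = √(s²/n) = 0.23614757; SE_fpc = √((1−f)s²/n) = 0.22235912.
Ratio = √(1−f) = 0.94161090. Reduction = 100·(1 − 0.94161090) = 5.8389%.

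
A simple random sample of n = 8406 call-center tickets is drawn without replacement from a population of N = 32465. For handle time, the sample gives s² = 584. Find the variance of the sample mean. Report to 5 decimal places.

0.05149

Under SRS without replacement, Var(ȳ) = (1 − f)·s²/n with f = n/N = 8406/32465 = 0.25892500.
Var(ȳ) = (1 − 0.25892500)·584/8406 = 0.74107500·0.069474185 = 0.051485582.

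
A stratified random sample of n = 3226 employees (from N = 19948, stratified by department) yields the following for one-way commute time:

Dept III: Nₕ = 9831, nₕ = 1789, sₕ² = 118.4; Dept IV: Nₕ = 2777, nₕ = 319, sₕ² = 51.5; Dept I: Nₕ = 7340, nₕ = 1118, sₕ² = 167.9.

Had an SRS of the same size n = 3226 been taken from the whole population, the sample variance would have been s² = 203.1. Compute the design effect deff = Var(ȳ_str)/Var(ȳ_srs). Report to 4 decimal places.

Var(ȳ_str) = Σ Wₕ²(1−fₕ)sₕ²/nₕ with Wₕ = Nₕ/19948:
  Dept III: (9831/19948)²·(1−1789/9831)·118.4/1789 = 0.013149354
  Dept IV: (2777/19948)²·(1−319/2777)·51.5/319 = 0.0027693356
  Dept I: (7340/19948)²·(1−1118/7340)·167.9/1118 = 0.01723599
  → Var(ȳ_str) = 0.03315468.
Var(ȳ_srs) = (1 − 3226/19948)·203.1/3226 = 0.052775751.
deff = 0.03315468 / 0.052775751 = 0.6282.

0.6282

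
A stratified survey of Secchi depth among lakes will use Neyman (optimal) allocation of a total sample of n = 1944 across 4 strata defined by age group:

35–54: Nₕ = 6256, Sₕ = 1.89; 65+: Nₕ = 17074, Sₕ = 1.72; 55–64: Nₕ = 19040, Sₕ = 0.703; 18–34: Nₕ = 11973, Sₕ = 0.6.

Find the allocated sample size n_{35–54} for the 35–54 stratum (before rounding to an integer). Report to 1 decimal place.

372.2

Neyman allocation: nₕ = n·NₕSₕ / Σⱼ NⱼSⱼ.
Σ NⱼSⱼ = 6256·1.89 + 17074·1.72 + 19040·0.703 + 11973·0.6 = 61760.04.
n_{35–54} = 1944·6256·1.89 / 61760.04 = 372.2.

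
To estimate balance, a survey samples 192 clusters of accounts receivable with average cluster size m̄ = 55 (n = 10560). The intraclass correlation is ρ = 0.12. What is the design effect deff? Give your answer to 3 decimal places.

7.480

deff = 1 + (55 − 1)·0.12 = 1 + 6.48 = 7.48.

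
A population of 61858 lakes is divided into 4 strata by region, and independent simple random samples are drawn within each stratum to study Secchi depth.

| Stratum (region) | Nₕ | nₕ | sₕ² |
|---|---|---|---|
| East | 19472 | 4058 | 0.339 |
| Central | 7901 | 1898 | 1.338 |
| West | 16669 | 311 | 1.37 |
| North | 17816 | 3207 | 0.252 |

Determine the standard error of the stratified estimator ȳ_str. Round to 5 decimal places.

0.01829

Var(ȳ_str) = Σₕ Wₕ²(1 − fₕ)sₕ²/nₕ with Wₕ = Nₕ/N, N = 61858.
East: Wₕ = 0.31478548; term = 0.31478548²·(1 − 0.20840181)·0.339/4058 = 6.5527232 × 10^-6.
Central: Wₕ = 0.12772802; term = 0.12772802²·(1 − 0.24022276)·1.338/1898 = 8.7381312 × 10^-6.
West: Wₕ = 0.26947202; term = 0.26947202²·(1 − 0.01865739)·1.37/311 = 3.1391219 × 10^-4.
North: Wₕ = 0.28801448; term = 0.28801448²·(1 − 0.18000674)·0.252/3207 = 5.3449116 × 10^-6.
Sum = 3.3454796 × 10^-4.
SE = √(3.3454796 × 10^-4) = 0.01829.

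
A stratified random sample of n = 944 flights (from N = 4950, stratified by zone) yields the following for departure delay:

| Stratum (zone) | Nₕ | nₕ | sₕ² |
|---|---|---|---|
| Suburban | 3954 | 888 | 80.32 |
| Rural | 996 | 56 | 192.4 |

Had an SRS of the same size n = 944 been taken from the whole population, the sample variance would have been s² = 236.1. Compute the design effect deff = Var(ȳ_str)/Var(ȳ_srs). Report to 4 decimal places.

Var(ȳ_str) = Σ Wₕ²(1−fₕ)sₕ²/nₕ with Wₕ = Nₕ/4950:
  Suburban: (3954/4950)²·(1−888/3954)·80.32/888 = 0.04475166
  Rural: (996/4950)²·(1−56/996)·192.4/56 = 0.13127857
  → Var(ȳ_str) = 0.17603023.
Var(ȳ_srs) = (1 − 944/4950)·236.1/944 = 0.20240896.
deff = 0.17603023 / 0.20240896 = 0.8697.

0.8697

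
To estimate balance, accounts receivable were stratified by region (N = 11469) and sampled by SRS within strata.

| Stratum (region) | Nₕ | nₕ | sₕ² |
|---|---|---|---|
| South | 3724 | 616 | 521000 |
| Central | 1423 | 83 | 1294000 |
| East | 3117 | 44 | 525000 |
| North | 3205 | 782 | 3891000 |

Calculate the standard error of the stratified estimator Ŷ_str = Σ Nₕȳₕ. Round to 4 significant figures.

Var(Ŷ_str) = Σₕ Nₕ²(1 − fₕ)sₕ²/nₕ.
South: 3724²·(1 − 616/3724)·521000/616 = 9.7892111 × 10^9.
Central: 1423²·(1 − 83/1423)·1294000/83 = 2.9728013 × 10^10.
East: 3117²·(1 − 44/3117)·525000/44 = 1.1428941 × 10^11.
North: 3205²·(1 − 782/3205)·3891000/782 = 3.8639894 × 10^10.
Sum = 1.9244653 × 10^11.
SE = √(1.9244653 × 10^11) = 438700.

438700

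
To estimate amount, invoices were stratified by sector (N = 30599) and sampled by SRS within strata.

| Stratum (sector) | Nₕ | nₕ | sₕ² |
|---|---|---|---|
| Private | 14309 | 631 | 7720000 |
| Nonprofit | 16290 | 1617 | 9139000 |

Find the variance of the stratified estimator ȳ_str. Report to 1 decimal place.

4000.3

Var(ȳ_str) = Σₕ Wₕ²(1 − fₕ)sₕ²/nₕ with Wₕ = Nₕ/N, N = 30599.
Private: Wₕ = 0.46762966; term = 0.46762966²·(1 − 0.04409812)·7720000/631 = 2557.4394.
Nonprofit: Wₕ = 0.53237034; term = 0.53237034²·(1 − 0.09926335)·9139000/1617 = 1442.8268.
Sum = 4000.2662.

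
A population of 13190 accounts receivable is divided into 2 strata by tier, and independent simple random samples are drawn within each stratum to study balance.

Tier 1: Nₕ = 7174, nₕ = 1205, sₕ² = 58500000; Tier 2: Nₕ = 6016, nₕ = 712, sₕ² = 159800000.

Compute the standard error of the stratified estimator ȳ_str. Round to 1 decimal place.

230.5

Var(ȳ_str) = Σₕ Wₕ²(1 − fₕ)sₕ²/nₕ with Wₕ = Nₕ/N, N = 13190.
Tier 1: Wₕ = 0.54389689; term = 0.54389689²·(1 − 0.16796766)·58500000/1205 = 11949.292.
Tier 2: Wₕ = 0.45610311; term = 0.45610311²·(1 − 0.11835106)·159800000/712 = 41164.091.
Sum = 53113.383.
SE = √(53113.383) = 230.5.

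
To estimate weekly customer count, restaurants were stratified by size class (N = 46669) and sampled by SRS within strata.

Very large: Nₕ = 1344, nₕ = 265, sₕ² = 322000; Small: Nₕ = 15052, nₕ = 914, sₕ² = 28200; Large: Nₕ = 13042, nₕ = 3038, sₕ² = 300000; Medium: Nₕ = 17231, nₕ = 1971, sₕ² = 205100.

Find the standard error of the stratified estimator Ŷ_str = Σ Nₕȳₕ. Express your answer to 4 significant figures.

220400

Var(Ŷ_str) = Σₕ Nₕ²(1 − fₕ)sₕ²/nₕ.
Very large: 1344²·(1 − 265/1344)·322000/265 = 1.7621006 × 10^9.
Small: 15052²·(1 − 914/15052)·28200/914 = 6.5657614 × 10^9.
Large: 13042²·(1 − 3038/13042)·300000/3038 = 1.2884019 × 10^10.
Medium: 17231²·(1 − 1971/17231)·205100/1971 = 2.7361761 × 10^10.
Sum = 4.8573642 × 10^10.
SE = √(4.8573642 × 10^10) = 220400.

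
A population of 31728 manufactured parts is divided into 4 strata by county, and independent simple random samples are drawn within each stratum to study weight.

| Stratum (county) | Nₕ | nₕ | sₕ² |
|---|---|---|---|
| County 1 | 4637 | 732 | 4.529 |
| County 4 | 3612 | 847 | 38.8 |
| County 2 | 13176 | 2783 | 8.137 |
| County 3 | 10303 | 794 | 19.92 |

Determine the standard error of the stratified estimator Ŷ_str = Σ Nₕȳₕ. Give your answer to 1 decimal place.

Var(Ŷ_str) = Σₕ Nₕ²(1 − fₕ)sₕ²/nₕ.
County 1: 4637²·(1 − 732/4637)·4.529/732 = 112033.88.
County 4: 3612²·(1 − 847/3612)·38.8/847 = 457500.1.
County 2: 13176²·(1 − 2783/13176)·8.137/2783 = 400382.99.
County 3: 10303²·(1 − 794/10303)·19.92/794 = 2.4579179 × 10^6.
Sum = 3.4278349 × 10^6.
SE = √(3.4278349 × 10^6) = 1851.4.

1851.4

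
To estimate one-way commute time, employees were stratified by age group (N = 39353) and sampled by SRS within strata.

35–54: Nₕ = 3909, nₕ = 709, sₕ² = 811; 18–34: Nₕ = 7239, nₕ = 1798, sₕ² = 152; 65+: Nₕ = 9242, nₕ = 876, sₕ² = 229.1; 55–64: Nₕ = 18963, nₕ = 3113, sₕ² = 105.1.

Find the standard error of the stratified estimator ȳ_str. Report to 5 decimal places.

Var(ȳ_str) = Σₕ Wₕ²(1 − fₕ)sₕ²/nₕ with Wₕ = Nₕ/N, N = 39353.
35–54: Wₕ = 0.09933169; term = 0.09933169²·(1 − 0.18137631)·811/709 = 0.0092392044.
18–34: Wₕ = 0.18395040; term = 0.18395040²·(1 − 0.24837685)·152/1798 = 0.0021500844.
65+: Wₕ = 0.23484868; term = 0.23484868²·(1 − 0.09478468)·229.1/876 = 0.013057172.
55–64: Wₕ = 0.48186923; term = 0.48186923²·(1 − 0.16416179)·105.1/3113 = 0.0065524575.
Sum = 0.030998918.
SE = √(0.030998918) = 0.17607.

0.17607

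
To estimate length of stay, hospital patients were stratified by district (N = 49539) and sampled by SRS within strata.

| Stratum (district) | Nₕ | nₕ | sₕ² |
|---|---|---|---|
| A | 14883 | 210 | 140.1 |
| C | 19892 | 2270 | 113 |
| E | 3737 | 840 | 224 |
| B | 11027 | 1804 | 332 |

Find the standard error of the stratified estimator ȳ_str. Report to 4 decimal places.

0.2744

Var(ȳ_str) = Σₕ Wₕ²(1 − fₕ)sₕ²/nₕ with Wₕ = Nₕ/N, N = 49539.
A: Wₕ = 0.30042996; term = 0.30042996²·(1 − 0.01411006)·140.1/210 = 0.059365451.
C: Wₕ = 0.40154222; term = 0.40154222²·(1 − 0.11411623)·113/2270 = 0.0071103628.
E: Wₕ = 0.07543552; term = 0.07543552²·(1 − 0.22477923)·224/840 = 0.0011763752.
B: Wₕ = 0.22259230; term = 0.22259230²·(1 − 0.16359844)·332/1804 = 0.0076267.
Sum = 0.075278889.
SE = √(0.075278889) = 0.2744.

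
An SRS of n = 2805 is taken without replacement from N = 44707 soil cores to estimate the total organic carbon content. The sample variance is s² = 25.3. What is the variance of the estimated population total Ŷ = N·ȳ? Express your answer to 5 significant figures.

Var(Ŷ) = N²·Var(ȳ) = N²·(1 − n/N)·s²/n.
f = 2805/44707 = 0.06274185; Var(ȳ) = 0.93725815·25.3/2805 = 0.0084537009.
Var(Ŷ) = 44707² · 0.0084537009 = 1.6896546 × 10^7.

1.6897 × 10^7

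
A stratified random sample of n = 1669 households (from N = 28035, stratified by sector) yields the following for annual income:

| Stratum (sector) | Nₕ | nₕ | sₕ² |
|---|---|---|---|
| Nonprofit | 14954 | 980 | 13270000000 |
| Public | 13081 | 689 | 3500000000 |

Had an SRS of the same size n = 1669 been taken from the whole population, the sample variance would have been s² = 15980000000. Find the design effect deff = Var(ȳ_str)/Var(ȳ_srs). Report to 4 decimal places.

Var(ȳ_str) = Σ Wₕ²(1−fₕ)sₕ²/nₕ with Wₕ = Nₕ/28035:
  Nonprofit: (14954/28035)²·(1−980/14954)·13270000000/980 = 3.6001603 × 10^6
  Public: (13081/28035)²·(1−689/13081)·3500000000/689 = 1.0476834 × 10^6
  → Var(ȳ_str) = 4.6478437 × 10^6.
Var(ȳ_srs) = (1 − 1669/28035)·15980000000/1669 = 9.0045938 × 10^6.
deff = (4.6478437 × 10^6) / (9.0045938 × 10^6) = 0.5162.

0.5162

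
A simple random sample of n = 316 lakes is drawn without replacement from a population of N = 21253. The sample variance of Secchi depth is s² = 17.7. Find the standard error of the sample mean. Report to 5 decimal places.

0.23490

Under SRS without replacement, Var(ȳ) = (1 − f)·s²/n with f = n/N = 316/21253 = 0.01486849.
Var(ȳ) = (1 − 0.01486849)·17.7/316 = 0.98513151·0.056012658 = 0.055179835.
SE(ȳ) = √(0.055179835) = 0.23490.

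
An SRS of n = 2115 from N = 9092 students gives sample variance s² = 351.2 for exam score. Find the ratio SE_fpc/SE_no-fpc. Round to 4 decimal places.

f = n/N = 2115/9092 = 0.23262209.
SE_no-fpc = √(s²/n) = 0.4074948; SE_fpc = √((1−f)s²/n) = 0.35696589.
Ratio = √(1−f) = 0.87600109.

0.8760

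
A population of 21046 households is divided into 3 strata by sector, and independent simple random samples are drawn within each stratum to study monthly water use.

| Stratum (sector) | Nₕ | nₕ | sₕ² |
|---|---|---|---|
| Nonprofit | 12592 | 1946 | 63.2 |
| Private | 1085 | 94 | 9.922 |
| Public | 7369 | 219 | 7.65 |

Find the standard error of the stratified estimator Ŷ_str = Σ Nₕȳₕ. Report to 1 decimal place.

2511.5

Var(Ŷ_str) = Σₕ Nₕ²(1 − fₕ)sₕ²/nₕ.
Nonprofit: 12592²·(1 − 1946/12592)·63.2/1946 = 4.3536691 × 10^6.
Private: 1085²·(1 − 94/1085)·9.922/94 = 113494.49.
Public: 7369²·(1 − 219/7369)·7.65/219 = 1.8404835 × 10^6.
Sum = 6.3076471 × 10^6.
SE = √(6.3076471 × 10^6) = 2511.5.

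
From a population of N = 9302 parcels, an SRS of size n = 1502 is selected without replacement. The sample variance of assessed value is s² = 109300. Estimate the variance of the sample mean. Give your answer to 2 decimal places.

61.02

Under SRS without replacement, Var(ȳ) = (1 − f)·s²/n with f = n/N = 1502/9302 = 0.16147065.
Var(ȳ) = (1 − 0.16147065)·109300/1502 = 0.83852935·72.76964 = 61.019479.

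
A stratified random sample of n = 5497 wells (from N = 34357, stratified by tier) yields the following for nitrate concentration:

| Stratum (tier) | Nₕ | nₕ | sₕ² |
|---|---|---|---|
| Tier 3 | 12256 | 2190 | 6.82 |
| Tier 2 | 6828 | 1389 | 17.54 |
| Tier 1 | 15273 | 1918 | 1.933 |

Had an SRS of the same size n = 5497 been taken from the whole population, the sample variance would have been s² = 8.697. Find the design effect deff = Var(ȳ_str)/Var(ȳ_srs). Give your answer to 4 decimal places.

Var(ȳ_str) = Σ Wₕ²(1−fₕ)sₕ²/nₕ with Wₕ = Nₕ/34357:
  Tier 3: (12256/34357)²·(1−2190/12256)·6.82/2190 = 3.2547338 × 10^-4
  Tier 2: (6828/34357)²·(1−1389/6828)·17.54/1389 = 3.9729166 × 10^-4
  Tier 1: (15273/34357)²·(1−1918/15273)·1.933/1918 = 1.7414902 × 10^-4
  → Var(ȳ_str) = 8.9691406 × 10^-4.
Var(ȳ_srs) = (1 − 5497/34357)·8.697/5497 = 0.0013289995.
deff = (8.9691406 × 10^-4) / 0.0013289995 = 0.6749.

0.6749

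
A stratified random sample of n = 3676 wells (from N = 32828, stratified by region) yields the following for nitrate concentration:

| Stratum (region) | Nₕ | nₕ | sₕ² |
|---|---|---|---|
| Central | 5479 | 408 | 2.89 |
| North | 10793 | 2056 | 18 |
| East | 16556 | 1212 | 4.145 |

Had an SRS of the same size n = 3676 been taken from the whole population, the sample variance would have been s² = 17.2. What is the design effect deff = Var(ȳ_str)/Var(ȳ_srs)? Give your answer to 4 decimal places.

0.4223

Var(ȳ_str) = Σ Wₕ²(1−fₕ)sₕ²/nₕ with Wₕ = Nₕ/32828:
  Central: (5479/32828)²·(1−408/5479)·2.89/408 = 1.8261807 × 10^-4
  North: (10793/32828)²·(1−2056/10793)·18/2056 = 7.6606401 × 10^-4
  East: (16556/32828)²·(1−1212/16556)·4.145/1212 = 8.0617082 × 10^-4
  → Var(ȳ_str) = 0.0017548529.
Var(ȳ_srs) = (1 − 3676/32828)·17.2/3676 = 0.0041550559.
deff = 0.0017548529 / 0.0041550559 = 0.4223.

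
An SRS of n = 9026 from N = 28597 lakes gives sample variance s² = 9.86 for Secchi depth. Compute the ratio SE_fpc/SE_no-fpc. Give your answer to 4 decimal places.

0.8273

f = n/N = 9026/28597 = 0.31562751.
SE_no-fpc = √(s²/n) = 0.033051471; SE_fpc = √((1−f)s²/n) = 0.027342427.
Ratio = √(1−f) = 0.82726809.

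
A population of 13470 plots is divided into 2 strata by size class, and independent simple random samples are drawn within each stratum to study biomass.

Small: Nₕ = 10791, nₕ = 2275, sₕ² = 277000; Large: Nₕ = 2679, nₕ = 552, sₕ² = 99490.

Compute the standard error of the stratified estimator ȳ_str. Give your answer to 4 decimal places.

8.2054

Var(ȳ_str) = Σₕ Wₕ²(1 − fₕ)sₕ²/nₕ with Wₕ = Nₕ/N, N = 13470.
Small: Wₕ = 0.80111359; term = 0.80111359²·(1 − 0.21082383)·277000/2275 = 61.668093.
Large: Wₕ = 0.19888641; term = 0.19888641²·(1 − 0.20604703)·99490/552 = 5.6603771.
Sum = 67.32847.
SE = √(67.32847) = 8.2054.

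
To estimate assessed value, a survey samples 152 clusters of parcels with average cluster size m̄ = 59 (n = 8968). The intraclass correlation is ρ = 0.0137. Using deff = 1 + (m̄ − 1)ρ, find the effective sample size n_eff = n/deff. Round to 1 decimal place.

4997.2

deff = 1 + (59 − 1)·0.0137 = 1 + 0.7946 = 1.7946.
n_eff = 8968 / 1.7946 = 4997.2.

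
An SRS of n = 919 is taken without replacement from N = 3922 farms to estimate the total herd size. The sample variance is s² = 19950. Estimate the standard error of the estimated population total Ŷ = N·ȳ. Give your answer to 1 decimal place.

15989.9

Var(Ŷ) = N²·Var(ȳ) = N²·(1 − n/N)·s²/n.
f = 919/3922 = 0.23431922; Var(ȳ) = 0.76568078·19950/919 = 16.621688.
Var(Ŷ) = 3922² · 16.621688 = 2.556762 × 10^8.
SE(Ŷ) = √(2.556762 × 10^8) = 15989.9.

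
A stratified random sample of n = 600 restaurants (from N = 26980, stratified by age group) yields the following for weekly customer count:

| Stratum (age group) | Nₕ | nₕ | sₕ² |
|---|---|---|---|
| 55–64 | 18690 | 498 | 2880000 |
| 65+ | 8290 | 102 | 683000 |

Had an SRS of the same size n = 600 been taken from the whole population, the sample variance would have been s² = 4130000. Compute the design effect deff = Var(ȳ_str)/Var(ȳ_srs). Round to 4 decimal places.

0.4941

Var(ȳ_str) = Σ Wₕ²(1−fₕ)sₕ²/nₕ with Wₕ = Nₕ/26980:
  55–64: (18690/26980)²·(1−498/18690)·2880000/498 = 2701.2763
  65+: (8290/26980)²·(1−102/8290)·683000/102 = 624.40879
  → Var(ȳ_str) = 3325.6851.
Var(ȳ_srs) = (1 − 600/26980)·4130000/600 = 6730.257.
deff = 3325.6851 / 6730.257 = 0.4941.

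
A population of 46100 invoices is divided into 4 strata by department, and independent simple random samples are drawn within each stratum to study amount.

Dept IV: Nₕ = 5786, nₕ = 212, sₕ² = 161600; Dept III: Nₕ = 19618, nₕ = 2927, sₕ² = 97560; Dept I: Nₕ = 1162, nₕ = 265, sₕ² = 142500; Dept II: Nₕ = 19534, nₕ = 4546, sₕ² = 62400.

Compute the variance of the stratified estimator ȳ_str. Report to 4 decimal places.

Var(ȳ_str) = Σₕ Wₕ²(1 − fₕ)sₕ²/nₕ with Wₕ = Nₕ/N, N = 46100.
Dept IV: Wₕ = 0.12550976; term = 0.12550976²·(1 − 0.03664017)·161600/212 = 11.567754.
Dept III: Wₕ = 0.42555315; term = 0.42555315²·(1 − 0.14919971)·97560/2927 = 5.1355186.
Dept I: Wₕ = 0.02520607; term = 0.02520607²·(1 − 0.22805508)·142500/265 = 0.26373375.
Dept II: Wₕ = 0.42373102; term = 0.42373102²·(1 − 0.23272243)·62400/4546 = 1.8909854.
Sum = 18.857992.

18.8580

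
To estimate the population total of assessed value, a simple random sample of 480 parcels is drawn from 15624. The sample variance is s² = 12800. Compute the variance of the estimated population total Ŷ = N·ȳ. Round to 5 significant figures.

6.3096 × 10^9

Var(Ŷ) = N²·Var(ȳ) = N²·(1 − n/N)·s²/n.
f = 480/15624 = 0.03072197; Var(ȳ) = 0.96927803·12800/480 = 25.847414.
Var(Ŷ) = 15624² · 25.847414 = 6.3095961 × 10^9.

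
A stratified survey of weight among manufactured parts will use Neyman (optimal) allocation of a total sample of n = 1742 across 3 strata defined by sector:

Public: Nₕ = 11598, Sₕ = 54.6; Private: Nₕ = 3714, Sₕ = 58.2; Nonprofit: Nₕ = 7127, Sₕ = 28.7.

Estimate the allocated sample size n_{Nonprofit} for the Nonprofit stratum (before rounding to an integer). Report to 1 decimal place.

338.1

Neyman allocation: nₕ = n·NₕSₕ / Σⱼ NⱼSⱼ.
Σ NⱼSⱼ = 11598·54.6 + 3714·58.2 + 7127·28.7 = 1.0539505 × 10^6.
n_{Nonprofit} = 1742·7127·28.7 / (1.0539505 × 10^6) = 338.1.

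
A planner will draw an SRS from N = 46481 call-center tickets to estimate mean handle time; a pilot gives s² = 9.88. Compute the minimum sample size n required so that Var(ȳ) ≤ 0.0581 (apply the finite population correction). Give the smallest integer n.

Without fpc, n₀ = s²/D = 9.88/0.0581 = 170.0516.
With fpc, (1 − n/N)·s²/n ≤ D requires n ≥ n₀/(1 + n₀/N) = 170.0516/(1 + 170.0516/46481) = 169.4317.
Rounding up, n = 170.

170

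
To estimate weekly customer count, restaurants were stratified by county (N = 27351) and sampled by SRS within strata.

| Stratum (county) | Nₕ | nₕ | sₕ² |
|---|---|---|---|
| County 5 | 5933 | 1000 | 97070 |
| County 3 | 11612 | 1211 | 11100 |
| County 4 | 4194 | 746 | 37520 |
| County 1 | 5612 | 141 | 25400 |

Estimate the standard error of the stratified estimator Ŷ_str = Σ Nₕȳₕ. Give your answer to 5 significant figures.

Var(Ŷ_str) = Σₕ Nₕ²(1 − fₕ)sₕ²/nₕ.
County 5: 5933²·(1 − 1000/5933)·97070/1000 = 2.8409952 × 10^9.
County 3: 11612²·(1 − 1211/11612)·11100/1211 = 1.107034 × 10^9.
County 4: 4194²·(1 − 746/4194)·37520/746 = 7.2731021 × 10^8.
County 1: 5612²·(1 − 141/5612)·25400/141 = 5.5309404 × 10^9.
Sum = 1.020628 × 10^10.
SE = √(1.020628 × 10^10) = 101030.

101030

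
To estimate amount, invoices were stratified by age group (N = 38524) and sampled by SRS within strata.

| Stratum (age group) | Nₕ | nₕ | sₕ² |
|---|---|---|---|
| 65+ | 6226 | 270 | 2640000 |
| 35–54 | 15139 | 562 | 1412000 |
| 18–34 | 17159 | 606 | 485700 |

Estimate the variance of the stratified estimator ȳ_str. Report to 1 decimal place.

Var(ȳ_str) = Σₕ Wₕ²(1 − fₕ)sₕ²/nₕ with Wₕ = Nₕ/N, N = 38524.
65+: Wₕ = 0.16161354; term = 0.16161354²·(1 − 0.04336653)·2640000/270 = 244.30999.
35–54: Wₕ = 0.39297581; term = 0.39297581²·(1 − 0.03712266)·1412000/562 = 373.59493.
18–34: Wₕ = 0.44541065; term = 0.44541065²·(1 − 0.03531674)·485700/606 = 153.39154.
Sum = 771.29646.

771.3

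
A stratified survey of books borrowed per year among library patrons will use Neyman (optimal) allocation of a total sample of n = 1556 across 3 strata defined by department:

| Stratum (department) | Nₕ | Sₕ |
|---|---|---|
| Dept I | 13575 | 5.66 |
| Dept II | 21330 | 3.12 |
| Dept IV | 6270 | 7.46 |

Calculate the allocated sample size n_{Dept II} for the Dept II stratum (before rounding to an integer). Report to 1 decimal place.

544.6

Neyman allocation: nₕ = n·NₕSₕ / Σⱼ NⱼSⱼ.
Σ NⱼSⱼ = 13575·5.66 + 21330·3.12 + 6270·7.46 = 190158.3.
n_{Dept II} = 1556·21330·3.12 / 190158.3 = 544.6.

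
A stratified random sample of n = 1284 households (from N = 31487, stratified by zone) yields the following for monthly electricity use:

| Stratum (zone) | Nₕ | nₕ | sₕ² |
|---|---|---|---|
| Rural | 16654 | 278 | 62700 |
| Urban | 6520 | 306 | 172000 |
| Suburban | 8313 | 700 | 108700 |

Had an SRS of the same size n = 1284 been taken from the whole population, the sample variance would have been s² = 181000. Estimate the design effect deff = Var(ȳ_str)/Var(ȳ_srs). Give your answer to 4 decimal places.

0.7020

Var(ȳ_str) = Σ Wₕ²(1−fₕ)sₕ²/nₕ with Wₕ = Nₕ/31487:
  Rural: (16654/31487)²·(1−278/16654)·62700/278 = 62.042111
  Urban: (6520/31487)²·(1−306/6520)·172000/306 = 22.970122
  Suburban: (8313/31487)²·(1−700/8313)·108700/700 = 9.9124851
  → Var(ȳ_str) = 94.924718.
Var(ȳ_srs) = (1 − 1284/31487)·181000/1284 = 135.21733.
deff = 94.924718 / 135.21733 = 0.7020.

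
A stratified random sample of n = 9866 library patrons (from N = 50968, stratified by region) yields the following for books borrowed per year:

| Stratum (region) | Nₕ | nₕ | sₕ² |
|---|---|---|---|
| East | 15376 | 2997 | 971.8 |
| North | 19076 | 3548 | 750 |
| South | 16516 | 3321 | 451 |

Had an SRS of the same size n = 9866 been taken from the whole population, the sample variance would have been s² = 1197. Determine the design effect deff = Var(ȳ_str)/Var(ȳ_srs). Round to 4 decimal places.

0.6056

Var(ȳ_str) = Σ Wₕ²(1−fₕ)sₕ²/nₕ with Wₕ = Nₕ/50968:
  East: (15376/50968)²·(1−2997/15376)·971.8/2997 = 0.023758767
  North: (19076/50968)²·(1−3548/19076)·750/3548 = 0.024103788
  South: (16516/50968)²·(1−3321/16516)·451/3321 = 0.011392702
  → Var(ȳ_str) = 0.059255257.
Var(ȳ_srs) = (1 − 9866/50968)·1197/9866 = 0.097840441.
deff = 0.059255257 / 0.097840441 = 0.6056.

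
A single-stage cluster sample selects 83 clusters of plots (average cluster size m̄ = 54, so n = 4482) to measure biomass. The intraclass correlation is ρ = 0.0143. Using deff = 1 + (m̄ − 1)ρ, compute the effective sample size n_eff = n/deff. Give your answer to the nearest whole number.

deff = 1 + (54 − 1)·0.0143 = 1 + 0.7579 = 1.7579.
n_eff = 4482 / 1.7579 = 2550.

2550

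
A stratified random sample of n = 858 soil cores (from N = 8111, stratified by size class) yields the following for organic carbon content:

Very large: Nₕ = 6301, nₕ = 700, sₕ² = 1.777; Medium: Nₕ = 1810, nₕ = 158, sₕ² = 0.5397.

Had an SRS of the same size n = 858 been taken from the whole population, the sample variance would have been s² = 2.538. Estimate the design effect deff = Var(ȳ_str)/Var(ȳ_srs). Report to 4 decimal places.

0.5735

Var(ȳ_str) = Σ Wₕ²(1−fₕ)sₕ²/nₕ with Wₕ = Nₕ/8111:
  Very large: (6301/8111)²·(1−700/6301)·1.777/700 = 0.0013618072
  Medium: (1810/8111)²·(1−158/1810)·0.5397/158 = 1.5525126 × 10^-4
  → Var(ȳ_str) = 0.0015170585.
Var(ȳ_srs) = (1 − 858/8111)·2.538/858 = 0.0026451336.
deff = 0.0015170585 / 0.0026451336 = 0.5735.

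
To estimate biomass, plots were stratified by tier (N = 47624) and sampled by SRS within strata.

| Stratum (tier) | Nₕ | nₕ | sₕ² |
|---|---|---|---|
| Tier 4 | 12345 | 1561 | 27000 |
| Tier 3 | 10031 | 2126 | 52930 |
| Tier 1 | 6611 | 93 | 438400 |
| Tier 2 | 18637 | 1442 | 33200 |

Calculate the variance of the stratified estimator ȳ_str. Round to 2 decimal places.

94.70

Var(ȳ_str) = Σₕ Wₕ²(1 − fₕ)sₕ²/nₕ with Wₕ = Nₕ/N, N = 47624.
Tier 4: Wₕ = 0.25921804; term = 0.25921804²·(1 − 0.12644795)·27000/1561 = 1.0152666.
Tier 3: Wₕ = 0.21062909; term = 0.21062909²·(1 − 0.21194298)·52930/2126 = 0.87042829.
Tier 1: Wₕ = 0.13881656; term = 0.13881656²·(1 − 0.01406746)·438400/93 = 89.560678.
Tier 2: Wₕ = 0.39133630; term = 0.39133630²·(1 − 0.07737297)·33200/1442 = 3.2531139.
Sum = 94.699487.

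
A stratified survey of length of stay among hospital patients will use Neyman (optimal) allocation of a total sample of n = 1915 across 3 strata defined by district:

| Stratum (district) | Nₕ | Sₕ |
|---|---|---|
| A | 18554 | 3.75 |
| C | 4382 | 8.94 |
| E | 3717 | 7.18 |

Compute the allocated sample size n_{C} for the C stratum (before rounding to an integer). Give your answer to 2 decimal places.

Neyman allocation: nₕ = n·NₕSₕ / Σⱼ NⱼSⱼ.
Σ NⱼSⱼ = 18554·3.75 + 4382·8.94 + 3717·7.18 = 135440.64.
n_{C} = 1915·4382·8.94 / 135440.64 = 553.90.

553.90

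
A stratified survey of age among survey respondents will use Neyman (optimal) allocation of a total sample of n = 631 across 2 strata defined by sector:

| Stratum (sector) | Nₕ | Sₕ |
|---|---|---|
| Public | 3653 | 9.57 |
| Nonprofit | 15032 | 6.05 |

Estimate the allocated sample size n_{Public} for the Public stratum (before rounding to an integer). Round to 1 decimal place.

Neyman allocation: nₕ = n·NₕSₕ / Σⱼ NⱼSⱼ.
Σ NⱼSⱼ = 3653·9.57 + 15032·6.05 = 125902.81.
n_{Public} = 631·3653·9.57 / 125902.81 = 175.2.

175.2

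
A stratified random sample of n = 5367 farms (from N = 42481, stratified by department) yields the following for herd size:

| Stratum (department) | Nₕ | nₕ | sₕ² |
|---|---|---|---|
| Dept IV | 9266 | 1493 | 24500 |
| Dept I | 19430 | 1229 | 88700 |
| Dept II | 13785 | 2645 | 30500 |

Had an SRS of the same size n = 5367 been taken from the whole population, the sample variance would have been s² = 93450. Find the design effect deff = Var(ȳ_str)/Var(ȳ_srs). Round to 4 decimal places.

Var(ȳ_str) = Σ Wₕ²(1−fₕ)sₕ²/nₕ with Wₕ = Nₕ/42481:
  Dept IV: (9266/42481)²·(1−1493/9266)·24500/1493 = 0.65493436
  Dept I: (19430/42481)²·(1−1229/19430)·88700/1229 = 14.143286
  Dept II: (13785/42481)²·(1−2645/13785)·30500/2645 = 0.9812432
  → Var(ȳ_str) = 15.779464.
Var(ȳ_srs) = (1 − 5367/42481)·93450/5367 = 15.212155.
deff = 15.779464 / 15.212155 = 1.0373.

1.0373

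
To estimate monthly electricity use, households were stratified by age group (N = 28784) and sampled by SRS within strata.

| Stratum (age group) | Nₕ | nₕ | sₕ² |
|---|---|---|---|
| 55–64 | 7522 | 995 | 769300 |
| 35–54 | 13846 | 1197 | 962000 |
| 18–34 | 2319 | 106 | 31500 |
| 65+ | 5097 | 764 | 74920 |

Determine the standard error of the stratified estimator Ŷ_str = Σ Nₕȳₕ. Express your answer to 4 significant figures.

427100

Var(Ŷ_str) = Σₕ Nₕ²(1 − fₕ)sₕ²/nₕ.
55–64: 7522²·(1 − 995/7522)·769300/995 = 3.7959422 × 10^10.
35–54: 13846²·(1 − 1197/13846)·962000/1197 = 1.4075423 × 10^11.
18–34: 2319²·(1 − 106/2319)·31500/106 = 1.5250597 × 10^9.
65+: 5097²·(1 − 764/5097)·74920/764 = 2.1657471 × 10^9.
Sum = 1.8240446 × 10^11.
SE = √(1.8240446 × 10^11) = 427100.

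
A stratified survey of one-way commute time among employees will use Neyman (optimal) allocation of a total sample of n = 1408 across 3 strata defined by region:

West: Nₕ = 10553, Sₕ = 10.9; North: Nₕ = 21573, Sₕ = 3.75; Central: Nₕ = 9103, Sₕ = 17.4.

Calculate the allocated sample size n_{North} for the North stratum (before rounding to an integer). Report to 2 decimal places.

321.48

Neyman allocation: nₕ = n·NₕSₕ / Σⱼ NⱼSⱼ.
Σ NⱼSⱼ = 10553·10.9 + 21573·3.75 + 9103·17.4 = 354318.65.
n_{North} = 1408·21573·3.75 / 354318.65 = 321.48.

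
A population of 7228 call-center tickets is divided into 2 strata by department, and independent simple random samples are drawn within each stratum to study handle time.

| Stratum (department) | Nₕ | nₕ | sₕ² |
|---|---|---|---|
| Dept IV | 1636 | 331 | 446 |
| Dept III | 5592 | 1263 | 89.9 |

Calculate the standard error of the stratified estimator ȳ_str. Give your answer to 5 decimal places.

Var(ȳ_str) = Σₕ Wₕ²(1 − fₕ)sₕ²/nₕ with Wₕ = Nₕ/N, N = 7228.
Dept IV: Wₕ = 0.22634200; term = 0.22634200²·(1 − 0.20232274)·446/331 = 0.055063573.
Dept III: Wₕ = 0.77365800; term = 0.77365800²·(1 − 0.22585837)·89.9/1263 = 0.032981834.
Sum = 0.088045407.
SE = √(0.088045407) = 0.29672.

0.29672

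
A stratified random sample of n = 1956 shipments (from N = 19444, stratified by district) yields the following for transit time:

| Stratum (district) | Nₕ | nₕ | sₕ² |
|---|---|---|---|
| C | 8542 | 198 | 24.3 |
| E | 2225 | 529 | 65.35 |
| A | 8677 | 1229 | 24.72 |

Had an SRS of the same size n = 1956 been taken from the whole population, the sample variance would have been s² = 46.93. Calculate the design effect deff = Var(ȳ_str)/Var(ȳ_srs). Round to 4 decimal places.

Var(ȳ_str) = Σ Wₕ²(1−fₕ)sₕ²/nₕ with Wₕ = Nₕ/19444:
  C: (8542/19444)²·(1−198/8542)·24.3/198 = 0.023136823
  E: (2225/19444)²·(1−529/2225)·65.35/529 = 0.0012330326
  A: (8677/19444)²·(1−1229/8677)·24.72/1229 = 0.0034382276
  → Var(ȳ_str) = 0.027808083.
Var(ȳ_srs) = (1 − 1956/19444)·46.93/1956 = 0.021579245.
deff = 0.027808083 / 0.021579245 = 1.2886.

1.2886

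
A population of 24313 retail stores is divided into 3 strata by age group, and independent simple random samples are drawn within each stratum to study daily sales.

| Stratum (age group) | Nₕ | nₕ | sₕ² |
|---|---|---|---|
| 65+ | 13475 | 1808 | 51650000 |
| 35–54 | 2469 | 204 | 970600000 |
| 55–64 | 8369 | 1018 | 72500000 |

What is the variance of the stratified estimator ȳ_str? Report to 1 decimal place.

Var(ȳ_str) = Σₕ Wₕ²(1 − fₕ)sₕ²/nₕ with Wₕ = Nₕ/N, N = 24313.
65+: Wₕ = 0.55423025; term = 0.55423025²·(1 − 0.13417440)·51650000/1808 = 7597.711.
35–54: Wₕ = 0.10155061; term = 0.10155061²·(1 − 0.08262454)·970600000/204 = 45011.379.
55–64: Wₕ = 0.34421914; term = 0.34421914²·(1 − 0.12163938)·72500000/1018 = 7411.9609.
Sum = 60021.051.

60021.1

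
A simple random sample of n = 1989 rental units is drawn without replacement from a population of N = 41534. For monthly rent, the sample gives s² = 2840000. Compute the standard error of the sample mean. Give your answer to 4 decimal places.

Under SRS without replacement, Var(ȳ) = (1 − f)·s²/n with f = n/N = 1989/41534 = 0.04788848.
Var(ȳ) = (1 − 0.04788848)·2840000/1989 = 0.95211152·1427.8532 = 1359.4755.
SE(ȳ) = √(1359.4755) = 36.8711.

36.8711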